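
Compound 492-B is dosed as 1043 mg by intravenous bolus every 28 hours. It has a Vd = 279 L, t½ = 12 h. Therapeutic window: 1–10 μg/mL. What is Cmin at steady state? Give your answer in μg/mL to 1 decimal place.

τ/t½ = 28/12 ≈ 2.3333, so fraction remaining f = (1/2)^(28/12) ≈ 0.1984.
At steady state, accumulation factor R = 1/(1 − e^(−kτ)) ≈ 1.2475.
Single-dose peak C₀ = D/Vd = 1043/279 ≈ 3.738 μg/mL.
Cmax,ss = C₀/(1 − f) ≈ 3.738/0.8016 ≈ 4.663 μg/mL.
Steady-state trough Cmin,ss = Cmax,ss·f ≈ 4.663 × 0.1984 ≈ 0.925 μg/mL.
Trough 0.9 μg/mL vs MEC 1 μg/mL: subtherapeutic.

0.9 μg/mL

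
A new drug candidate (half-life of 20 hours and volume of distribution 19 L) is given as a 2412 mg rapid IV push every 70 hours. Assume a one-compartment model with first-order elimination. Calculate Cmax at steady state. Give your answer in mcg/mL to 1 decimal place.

139.3 mcg/mL

τ/t½ = 70/20 ≈ 3.5, so fraction remaining f = (1/2)^(70/20) ≈ 0.0884.
At steady state, accumulation factor R = 1/(1 − e^(−kτ)) ≈ 1.0970.
Each bolus raises the concentration by D/Vd = 2412/19 ≈ 126.947 mcg/mL.
Cmax,ss = C₀/(1 − f) ≈ 126.947/0.9116 ≈ 139.257 mcg/mL.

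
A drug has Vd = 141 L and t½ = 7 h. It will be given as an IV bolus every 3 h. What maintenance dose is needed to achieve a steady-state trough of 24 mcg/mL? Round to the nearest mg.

1171 mg

τ/t½ = 3/7 ≈ 0.42857, so f = (1/2)^(3/7) ≈ 0.742997.
Cmin,ss = (D/Vd)·f/(1−f), so D = Cmin,ss·Vd·(1−f)/f.
D = 24 × 141 × (1−f)/f ≈ 24 × 141 × 0.34590 ≈ 1170.53 mg.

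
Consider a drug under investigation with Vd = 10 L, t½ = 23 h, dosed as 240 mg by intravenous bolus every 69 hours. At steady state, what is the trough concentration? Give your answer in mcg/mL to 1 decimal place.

3.4 mcg/mL

τ = 69 h = 3 half-lives, so f = (1/2)^3 = 0.125.
Accumulation ratio R = 1/(1 − f) = 1/0.875 = 8/7.
Single-dose peak C₀ = D/Vd = 240/10 = 24 mcg/mL.
Steady-state peak Cmax,ss = C₀·R = 24 × 8/7 ≈ 27.429 mcg/mL.
Steady-state trough Cmin,ss = Cmax,ss·f ≈ 27.429 × 0.125 ≈ 3.429 mcg/mL.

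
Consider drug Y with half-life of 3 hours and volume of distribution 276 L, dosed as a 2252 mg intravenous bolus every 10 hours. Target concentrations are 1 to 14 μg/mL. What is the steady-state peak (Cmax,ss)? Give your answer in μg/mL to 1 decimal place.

9.1 μg/mL

k = ln2/t½ = ln2/3 ≈ 0.231049 h⁻¹; fraction remaining f = e^(−kτ) = e^(−0.231049×10) ≈ 0.0992.
Accumulation ratio R = 1/(1 − f) ≈ 1/0.9008 ≈ 1.1101.
Each bolus raises the concentration by D/Vd = 2252/276 ≈ 8.159 μg/mL.
Cmax,ss = C₀/(1 − f) ≈ 8.159/0.9008 ≈ 9.058 μg/mL.
Peak 9.1 μg/mL vs MTC 14 μg/mL: below toxic threshold.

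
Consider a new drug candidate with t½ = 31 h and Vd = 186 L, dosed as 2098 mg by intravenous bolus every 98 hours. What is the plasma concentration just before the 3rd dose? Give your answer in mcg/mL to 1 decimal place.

1.4 mcg/mL

f = (1/2)^(τ/t½) = (1/2)^(98/31) ≈ 0.1118.
C₀ = D/Vd = 2098/186 ≈ 11.280 mcg/mL.
Before the 3rd dose, 2 doses have been given. Superposition: Cmin = C₀·(f + f²).
≈ 11.280 × (0.1118 + 0.0125) ≈ 11.280 × 0.1243 ≈ 1.402 mcg/mL.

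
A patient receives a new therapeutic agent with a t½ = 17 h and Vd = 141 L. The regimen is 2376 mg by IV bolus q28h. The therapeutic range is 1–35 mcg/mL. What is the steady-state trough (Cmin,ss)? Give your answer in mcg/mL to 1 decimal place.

7.9 mcg/mL

Over one 28-h interval, 28/17 ≈ 1.6471 half-lives elapse, leaving f ≈ 0.3193 of each dose.
At steady state, accumulation factor R = 1/(1 − e^(−kτ)) ≈ 1.4691.
Single-dose peak C₀ = D/Vd = 2376/141 ≈ 16.851 mcg/mL.
Steady-state peak Cmax,ss = C₀·R ≈ 16.851 × 1.4691 ≈ 24.756 mcg/mL.
One interval later, Cmin,ss = Cmax,ss·e^(−kτ) ≈ 24.756 × 0.3193 ≈ 7.905 mcg/mL.
Trough 7.9 mcg/mL vs MEC 1 mcg/mL: adequate.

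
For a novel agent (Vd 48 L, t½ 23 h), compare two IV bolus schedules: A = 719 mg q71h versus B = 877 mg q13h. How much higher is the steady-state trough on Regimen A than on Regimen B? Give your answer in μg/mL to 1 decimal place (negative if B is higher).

Regimen A: f = (1/2)^(71/23) ≈ 0.1177; Cmin,ss = (719/48)·f/(1−f) ≈ 1.998 μg/mL.
Regimen B: f = (1/2)^(13/23) ≈ 0.6759; Cmin,ss = (877/48)·f/(1−f) ≈ 38.103 μg/mL.
Difference ≈ 1.998 − 38.103 ≈ -36.105 μg/mL.

-36.1 μg/mL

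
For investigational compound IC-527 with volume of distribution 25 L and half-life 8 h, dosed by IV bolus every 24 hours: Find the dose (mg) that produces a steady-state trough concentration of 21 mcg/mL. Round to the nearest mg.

3675 mg

τ/t½ = 24/8 ≈ 3, so f = (1/2)^(24/8) ≈ 0.125000.
Cmin,ss = (D/Vd)·f/(1−f), so D = Cmin,ss·Vd·(1−f)/f.
D = 21 × 25 × (1−f)/f ≈ 21 × 25 × 7.00000 ≈ 3675.00 mg.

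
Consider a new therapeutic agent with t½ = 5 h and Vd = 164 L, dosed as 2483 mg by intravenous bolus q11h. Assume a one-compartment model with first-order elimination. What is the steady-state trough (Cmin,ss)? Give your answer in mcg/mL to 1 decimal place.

k = ln2/t½ = ln2/5 ≈ 0.138629 h⁻¹; fraction remaining f = e^(−kτ) = e^(−0.138629×11) ≈ 0.2176.
At steady state, accumulation factor R = 1/(1 − e^(−kτ)) ≈ 1.2781.
Each bolus raises the concentration by D/Vd = 2483/164 ≈ 15.140 mcg/mL.
Steady-state peak Cmax,ss = C₀·R ≈ 15.140 × 1.2781 ≈ 19.350 mcg/mL.
Steady-state trough Cmin,ss = Cmax,ss·f ≈ 19.350 × 0.2176 ≈ 4.211 mcg/mL.

4.2 mcg/mL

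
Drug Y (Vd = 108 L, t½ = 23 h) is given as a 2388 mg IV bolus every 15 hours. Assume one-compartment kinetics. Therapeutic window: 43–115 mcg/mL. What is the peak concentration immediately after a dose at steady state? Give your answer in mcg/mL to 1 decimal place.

60.8 mcg/mL

τ/t½ = 15/23 ≈ 0.65217, so fraction remaining f = (1/2)^(15/23) ≈ 0.6363.
At steady state, accumulation factor R = 1/(1 − e^(−kτ)) ≈ 2.7495.
Each bolus raises the concentration by D/Vd = 2388/108 ≈ 22.111 mcg/mL.
Cmax,ss = C₀/(1 − f) ≈ 22.111/0.3637 ≈ 60.795 mcg/mL.
Peak 60.8 mcg/mL vs MTC 115 mcg/mL: below toxic threshold.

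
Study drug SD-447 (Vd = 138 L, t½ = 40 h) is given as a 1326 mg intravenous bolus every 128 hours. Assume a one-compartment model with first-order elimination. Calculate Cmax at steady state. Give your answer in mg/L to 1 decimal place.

10.8 mg/L

Over one 128-h interval, 128/40 ≈ 3.2 half-lives elapse, leaving f ≈ 0.1088 of each dose.
Accumulation ratio R = 1/(1 − f) ≈ 1/0.8912 ≈ 1.1221.
Single-dose peak C₀ = D/Vd = 1326/138 ≈ 9.609 mg/L.
Steady-state peak Cmax,ss = C₀·R ≈ 9.609 × 1.1221 ≈ 10.782 mg/L.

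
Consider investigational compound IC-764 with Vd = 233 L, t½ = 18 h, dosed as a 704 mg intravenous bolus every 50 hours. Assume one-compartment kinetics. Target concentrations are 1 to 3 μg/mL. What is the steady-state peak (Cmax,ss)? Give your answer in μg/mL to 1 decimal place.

3.5 μg/mL

τ/t½ = 50/18 ≈ 2.7778, so fraction remaining f = (1/2)^(50/18) ≈ 0.1458.
At steady state, accumulation factor R = 1/(1 − e^(−kτ)) ≈ 1.1707.
Single-dose peak C₀ = D/Vd = 704/233 ≈ 3.021 μg/mL.
Cmax,ss = C₀/(1 − f) ≈ 3.021/0.8542 ≈ 3.537 μg/mL.
Peak 3.5 μg/mL vs MTC 3 μg/mL: exceeds toxic threshold.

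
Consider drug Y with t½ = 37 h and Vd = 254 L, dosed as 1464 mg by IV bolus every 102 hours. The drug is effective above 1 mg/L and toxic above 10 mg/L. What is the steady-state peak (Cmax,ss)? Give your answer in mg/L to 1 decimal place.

6.8 mg/L

Over one 102-h interval, 102/37 ≈ 2.7568 half-lives elapse, leaving f ≈ 0.1480 of each dose.
At steady state, accumulation factor R = 1/(1 − e^(−kτ)) ≈ 1.1737.
Single-dose peak C₀ = D/Vd = 1464/254 ≈ 5.764 mg/L.
Cmax,ss = C₀/(1 − f) ≈ 5.764/0.8520 ≈ 6.765 mg/L.
Peak 6.8 mg/L vs MTC 10 mg/L: below toxic threshold.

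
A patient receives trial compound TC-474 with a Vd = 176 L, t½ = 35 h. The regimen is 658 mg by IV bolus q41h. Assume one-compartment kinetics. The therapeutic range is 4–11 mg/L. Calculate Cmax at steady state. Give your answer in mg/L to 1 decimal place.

6.7 mg/L

Over one 41-h interval, 41/35 ≈ 1.1714 half-lives elapse, leaving f ≈ 0.4440 of each dose.
Accumulation ratio R = 1/(1 − f) ≈ 1/0.5560 ≈ 1.7986.
Single-dose peak C₀ = D/Vd = 658/176 ≈ 3.739 mg/L.
Cmax,ss = C₀/(1 − f) ≈ 3.739/0.5560 ≈ 6.725 mg/L.
Peak 6.7 mg/L vs MTC 11 mg/L: below toxic threshold.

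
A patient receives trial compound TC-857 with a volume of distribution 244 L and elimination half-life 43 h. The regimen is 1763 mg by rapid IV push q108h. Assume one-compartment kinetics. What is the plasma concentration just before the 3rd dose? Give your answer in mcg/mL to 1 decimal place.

f = (1/2)^(τ/t½) = (1/2)^(108/43) ≈ 0.1754.
C₀ = D/Vd = 1763/244 ≈ 7.225 mcg/mL.
Before the 3rd dose, 2 doses have been given. Superposition: Cmin = C₀·(f + f²).
≈ 7.225 × (0.1754 + 0.0308) ≈ 7.225 × 0.2062 ≈ 1.490 mcg/mL.

1.5 mcg/mL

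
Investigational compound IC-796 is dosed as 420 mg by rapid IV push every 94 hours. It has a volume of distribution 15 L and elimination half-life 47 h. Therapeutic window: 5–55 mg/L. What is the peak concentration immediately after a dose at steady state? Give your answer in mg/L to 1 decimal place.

The dosing interval is 2 half-lives, so f = 2^(−2) = 0.25.
Accumulation ratio R = 1/(1 − f) = 1/0.75 = 4/3.
Single-dose peak C₀ = D/Vd = 420/15 = 28 mg/L.
Steady-state peak Cmax,ss = C₀·R = 28 × 4/3 ≈ 37.333 mg/L.
Peak 37.3 mg/L vs MTC 55 mg/L: below toxic threshold.

37.3 mg/L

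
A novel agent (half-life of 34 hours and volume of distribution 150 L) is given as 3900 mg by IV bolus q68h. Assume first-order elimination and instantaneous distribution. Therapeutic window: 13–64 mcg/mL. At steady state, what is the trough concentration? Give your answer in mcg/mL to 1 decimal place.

τ = 68 h = 2 half-lives, so f = (1/2)^2 = 0.25.
At steady state, R = 1/(1 − 0.25) = 4/3.
Single-dose peak C₀ = D/Vd = 3900/150 = 26 mcg/mL.
Steady-state peak Cmax,ss = C₀·R = 26 × 4/3 ≈ 34.667 mcg/mL.
Steady-state trough Cmin,ss = Cmax,ss·f ≈ 34.667 × 0.25 ≈ 8.667 mcg/mL.
Trough 8.7 mcg/mL vs MEC 13 mcg/mL: subtherapeutic.

8.7 mcg/mL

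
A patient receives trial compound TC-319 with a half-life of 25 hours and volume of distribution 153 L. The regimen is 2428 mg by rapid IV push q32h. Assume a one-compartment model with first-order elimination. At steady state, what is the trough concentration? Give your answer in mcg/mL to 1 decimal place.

τ/t½ = 32/25 ≈ 1.28, so fraction remaining f = (1/2)^(32/25) ≈ 0.4118.
Single-dose peak C₀ = D/Vd = 2428/153 ≈ 15.869 mcg/mL.
Steady-state trough Cmin,ss = C₀·f/(1−f) ≈ 15.869 × 0.4118/0.5882 ≈ 11.110 mcg/mL.

11.1 mcg/mL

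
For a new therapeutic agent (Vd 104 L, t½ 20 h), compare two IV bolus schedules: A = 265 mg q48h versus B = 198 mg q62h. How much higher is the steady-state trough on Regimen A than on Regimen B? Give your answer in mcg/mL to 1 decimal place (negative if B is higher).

Regimen A: f = (1/2)^(48/20) ≈ 0.1895; Cmin,ss = (265/104)·f/(1−f) ≈ 0.596 mcg/mL.
Regimen B: f = (1/2)^(62/20) ≈ 0.1166; Cmin,ss = (198/104)·f/(1−f) ≈ 0.251 mcg/mL.
Difference ≈ 0.596 − 0.251 ≈ 0.345 mcg/mL.

0.3 mcg/mL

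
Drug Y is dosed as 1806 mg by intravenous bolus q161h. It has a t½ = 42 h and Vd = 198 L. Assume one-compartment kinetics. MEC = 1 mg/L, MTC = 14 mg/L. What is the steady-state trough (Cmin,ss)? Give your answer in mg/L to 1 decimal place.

Over one 161-h interval, 161/42 ≈ 3.8333 half-lives elapse, leaving f ≈ 0.0702 of each dose.
At steady state, accumulation factor R = 1/(1 − e^(−kτ)) ≈ 1.0755.
Each bolus raises the concentration by D/Vd = 1806/198 ≈ 9.121 mg/L.
Cmax,ss = C₀/(1 − f) ≈ 9.121/0.9298 ≈ 9.810 mg/L.
Steady-state trough Cmin,ss = Cmax,ss·f ≈ 9.810 × 0.0702 ≈ 0.689 mg/L.
Trough 0.7 mg/L vs MEC 1 mg/L: subtherapeutic.

0.7 mg/L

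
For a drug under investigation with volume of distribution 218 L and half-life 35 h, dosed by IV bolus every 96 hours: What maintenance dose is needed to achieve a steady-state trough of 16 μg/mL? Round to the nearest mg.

τ/t½ = 96/35 ≈ 2.7429, so f = (1/2)^(96/35) ≈ 0.149389.
Cmin,ss = (D/Vd)·f/(1−f), so D = Cmin,ss·Vd·(1−f)/f.
D = 16 × 218 × (1−f)/f ≈ 16 × 218 × 5.69393 ≈ 19860.43 mg.

19860 mg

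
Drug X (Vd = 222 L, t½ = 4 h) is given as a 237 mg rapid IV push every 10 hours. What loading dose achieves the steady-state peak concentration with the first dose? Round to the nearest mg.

f = (1/2)^(10/4) ≈ 0.176777; accumulation ratio R = 1/(1−f) ≈ 1.21474.
Loading dose to hit Cmax,ss on first dose: D_load = D_maint·R ≈ 237 × 1.21474 ≈ 287.89 mg.

288 mg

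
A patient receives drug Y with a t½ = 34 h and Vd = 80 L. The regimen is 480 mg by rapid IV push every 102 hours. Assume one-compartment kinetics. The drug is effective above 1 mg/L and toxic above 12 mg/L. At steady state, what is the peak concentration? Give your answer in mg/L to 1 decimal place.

6.9 mg/L

τ = 102 h = 3 half-lives, so f = (1/2)^3 = 0.125.
At steady state, R = 1/(1 − 0.125) = 8/7.
Single-dose peak C₀ = D/Vd = 480/80 = 6 mg/L.
Steady-state peak Cmax,ss = C₀·R = 6 × 8/7 ≈ 6.857 mg/L.
Peak 6.9 mg/L vs MTC 12 mg/L: below toxic threshold.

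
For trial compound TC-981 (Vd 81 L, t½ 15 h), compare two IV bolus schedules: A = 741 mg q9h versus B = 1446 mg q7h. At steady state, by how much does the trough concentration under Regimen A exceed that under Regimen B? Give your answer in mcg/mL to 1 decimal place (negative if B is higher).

-29.0 mcg/mL

Regimen A: f = (1/2)^(9/15) ≈ 0.6598; Cmin,ss = (741/81)·f/(1−f) ≈ 17.742 mcg/mL.
Regimen B: f = (1/2)^(7/15) ≈ 0.7236; Cmin,ss = (1446/81)·f/(1−f) ≈ 46.735 mcg/mL.
Difference ≈ 17.742 − 46.735 ≈ -28.993 mcg/mL.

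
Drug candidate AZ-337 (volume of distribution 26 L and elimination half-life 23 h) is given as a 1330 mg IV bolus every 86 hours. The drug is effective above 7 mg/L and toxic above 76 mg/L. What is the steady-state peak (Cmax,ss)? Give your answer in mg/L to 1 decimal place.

k = ln2/t½ = ln2/23 ≈ 0.030137 h⁻¹; fraction remaining f = e^(−kτ) = e^(−0.030137×86) ≈ 0.0749.
Accumulation ratio R = 1/(1 − f) ≈ 1/0.9251 ≈ 1.0810.
Each bolus raises the concentration by D/Vd = 1330/26 ≈ 51.154 mg/L.
Steady-state peak Cmax,ss = C₀·R ≈ 51.154 × 1.0810 ≈ 55.297 mg/L.
Peak 55.3 mg/L vs MTC 76 mg/L: below toxic threshold.

55.3 mg/L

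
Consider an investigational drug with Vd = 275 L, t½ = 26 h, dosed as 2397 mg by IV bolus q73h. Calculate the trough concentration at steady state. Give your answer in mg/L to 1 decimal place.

τ/t½ = 73/26 ≈ 2.8077, so fraction remaining f = (1/2)^(73/26) ≈ 0.1428.
Single-dose peak C₀ = D/Vd = 2397/275 ≈ 8.716 mg/L.
Steady-state trough Cmin,ss = C₀·f/(1−f) ≈ 8.716 × 0.1428/0.8572 ≈ 1.452 mg/L.

1.5 mg/L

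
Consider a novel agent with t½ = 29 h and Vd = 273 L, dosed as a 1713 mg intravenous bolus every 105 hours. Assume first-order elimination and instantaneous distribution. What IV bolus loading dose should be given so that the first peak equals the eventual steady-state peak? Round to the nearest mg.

1865 mg

f = (1/2)^(105/29) ≈ 0.081295; accumulation ratio R = 1/(1−f) ≈ 1.08849.
Loading dose to hit Cmax,ss on first dose: D_load = D_maint·R ≈ 1713 × 1.08849 ≈ 1864.58 mg.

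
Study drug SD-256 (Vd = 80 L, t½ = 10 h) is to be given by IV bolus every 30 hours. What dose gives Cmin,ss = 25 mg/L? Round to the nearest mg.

14000 mg

τ/t½ = 30/10 ≈ 3, so f = (1/2)^(30/10) ≈ 0.125000.
Cmin,ss = (D/Vd)·f/(1−f), so D = Cmin,ss·Vd·(1−f)/f.
D = 25 × 80 × (1−f)/f ≈ 25 × 80 × 7.00000 ≈ 14000.00 mg.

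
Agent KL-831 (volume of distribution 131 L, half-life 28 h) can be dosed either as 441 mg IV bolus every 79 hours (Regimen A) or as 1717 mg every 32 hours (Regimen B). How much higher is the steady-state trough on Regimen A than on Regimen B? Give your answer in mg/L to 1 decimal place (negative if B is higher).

Regimen A: f = (1/2)^(79/28) ≈ 0.1415; Cmin,ss = (441/131)·f/(1−f) ≈ 0.555 mg/L.
Regimen B: f = (1/2)^(32/28) ≈ 0.4529; Cmin,ss = (1717/131)·f/(1−f) ≈ 10.850 mg/L.
Difference ≈ 0.555 − 10.850 ≈ -10.295 mg/L.

-10.3 mg/L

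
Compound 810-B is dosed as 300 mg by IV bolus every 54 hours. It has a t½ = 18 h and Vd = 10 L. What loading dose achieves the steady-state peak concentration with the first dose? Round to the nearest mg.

343 mg

f = (1/2)^(54/18) ≈ 0.125000; accumulation ratio R = 1/(1−f) ≈ 1.14286.
Loading dose to hit Cmax,ss on first dose: D_load = D_maint·R ≈ 300 × 1.14286 ≈ 342.86 mg.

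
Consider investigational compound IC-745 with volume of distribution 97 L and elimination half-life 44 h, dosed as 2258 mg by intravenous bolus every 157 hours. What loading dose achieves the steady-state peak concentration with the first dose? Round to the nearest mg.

2466 mg

f = (1/2)^(157/44) ≈ 0.084308; accumulation ratio R = 1/(1−f) ≈ 1.09207.
Loading dose to hit Cmax,ss on first dose: D_load = D_maint·R ≈ 2258 × 1.09207 ≈ 2465.89 mg.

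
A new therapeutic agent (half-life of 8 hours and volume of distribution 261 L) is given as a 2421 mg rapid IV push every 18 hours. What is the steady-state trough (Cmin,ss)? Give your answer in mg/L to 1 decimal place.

2.5 mg/L

Over one 18-h interval, 18/8 ≈ 2.25 half-lives elapse, leaving f ≈ 0.2102 of each dose.
Accumulation ratio R = 1/(1 − f) ≈ 1/0.7898 ≈ 1.2661.
Each bolus raises the concentration by D/Vd = 2421/261 ≈ 9.276 mg/L.
Steady-state peak Cmax,ss = C₀·R ≈ 9.276 × 1.2661 ≈ 11.744 mg/L.
Steady-state trough Cmin,ss = Cmax,ss·f ≈ 11.744 × 0.2102 ≈ 2.469 mg/L.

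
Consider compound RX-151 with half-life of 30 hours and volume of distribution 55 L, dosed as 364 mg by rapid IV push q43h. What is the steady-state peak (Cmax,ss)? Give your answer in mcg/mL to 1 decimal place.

10.5 mcg/mL

k = ln2/t½ = ln2/30 ≈ 0.023105 h⁻¹; fraction remaining f = e^(−kτ) = e^(−0.023105×43) ≈ 0.3703.
Accumulation ratio R = 1/(1 − f) ≈ 1/0.6297 ≈ 1.5881.
Each bolus raises the concentration by D/Vd = 364/55 ≈ 6.618 mcg/mL.
Cmax,ss = C₀/(1 − f) ≈ 6.618/0.6297 ≈ 10.510 mcg/mL.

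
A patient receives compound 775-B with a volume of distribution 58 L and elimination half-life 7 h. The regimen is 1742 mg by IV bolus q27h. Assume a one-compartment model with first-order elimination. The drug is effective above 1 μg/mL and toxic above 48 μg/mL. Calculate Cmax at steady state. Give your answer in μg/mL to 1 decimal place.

k = ln2/t½ = ln2/7 ≈ 0.099021 h⁻¹; fraction remaining f = e^(−kτ) = e^(−0.099021×27) ≈ 0.0690.
At steady state, accumulation factor R = 1/(1 − e^(−kτ)) ≈ 1.0741.
Single-dose peak C₀ = D/Vd = 1742/58 ≈ 30.034 μg/mL.
Cmax,ss = C₀/(1 − f) ≈ 30.034/0.9310 ≈ 32.260 μg/mL.
Peak 32.3 μg/mL vs MTC 48 μg/mL: below toxic threshold.

32.3 μg/mL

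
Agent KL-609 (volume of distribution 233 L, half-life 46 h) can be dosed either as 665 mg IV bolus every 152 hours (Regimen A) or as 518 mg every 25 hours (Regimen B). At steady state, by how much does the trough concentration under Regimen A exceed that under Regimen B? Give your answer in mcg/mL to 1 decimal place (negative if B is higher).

Regimen A: f = (1/2)^(152/46) ≈ 0.1012; Cmin,ss = (665/233)·f/(1−f) ≈ 0.321 mcg/mL.
Regimen B: f = (1/2)^(25/46) ≈ 0.6861; Cmin,ss = (518/233)·f/(1−f) ≈ 4.859 mcg/mL.
Difference ≈ 0.321 − 4.859 ≈ -4.538 mcg/mL.

-4.5 mcg/mL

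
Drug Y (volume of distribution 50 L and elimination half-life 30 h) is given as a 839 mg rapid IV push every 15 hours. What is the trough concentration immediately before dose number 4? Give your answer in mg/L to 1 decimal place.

f = (1/2)^(τ/t½) = (1/2)^(15/30) ≈ 0.7071.
C₀ = D/Vd = 839/50 ≈ 16.780 mg/L.
Before the 4th dose, 3 doses have been given. Superposition: Cmin = C₀·(f + f² + … + f^3).
≈ 16.780 × (0.7071 + 0.5000 + 0.3535) ≈ 16.780 × 1.5606 ≈ 26.187 mg/L.

26.2 mg/L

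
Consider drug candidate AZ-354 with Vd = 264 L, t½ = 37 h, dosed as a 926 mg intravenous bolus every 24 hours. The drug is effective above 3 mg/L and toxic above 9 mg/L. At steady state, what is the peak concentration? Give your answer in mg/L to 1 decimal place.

τ/t½ = 24/37 ≈ 0.64865, so fraction remaining f = (1/2)^(24/37) ≈ 0.6379.
At steady state, accumulation factor R = 1/(1 − e^(−kτ)) ≈ 2.7617.
Each bolus raises the concentration by D/Vd = 926/264 ≈ 3.508 mg/L.
Steady-state peak Cmax,ss = C₀·R ≈ 3.508 × 2.7617 ≈ 9.688 mg/L.
Peak 9.7 mg/L vs MTC 9 mg/L: exceeds toxic threshold.

9.7 mg/L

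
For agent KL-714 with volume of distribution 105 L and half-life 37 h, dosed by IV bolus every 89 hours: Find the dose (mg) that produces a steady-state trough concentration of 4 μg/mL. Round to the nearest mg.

1805 mg

τ/t½ = 89/37 ≈ 2.4054, so f = (1/2)^(89/37) ≈ 0.188756.
Cmin,ss = (D/Vd)·f/(1−f), so D = Cmin,ss·Vd·(1−f)/f.
D = 4 × 105 × (1−f)/f ≈ 4 × 105 × 4.29784 ≈ 1805.09 mg.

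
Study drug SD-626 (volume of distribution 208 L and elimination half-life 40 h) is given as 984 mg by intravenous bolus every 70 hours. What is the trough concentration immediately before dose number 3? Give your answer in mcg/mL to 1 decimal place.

f = (1/2)^(τ/t½) = (1/2)^(70/40) ≈ 0.2973.
C₀ = D/Vd = 984/208 ≈ 4.731 mcg/mL.
Before the 3rd dose, 2 doses have been given. Superposition: Cmin = C₀·(f + f²).
≈ 4.731 × (0.2973 + 0.0884) ≈ 4.731 × 0.3857 ≈ 1.825 mcg/mL.

1.8 mcg/mL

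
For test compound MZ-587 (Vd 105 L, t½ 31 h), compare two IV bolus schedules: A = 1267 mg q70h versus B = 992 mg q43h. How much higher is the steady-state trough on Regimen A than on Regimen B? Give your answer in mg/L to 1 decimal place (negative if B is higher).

Regimen A: f = (1/2)^(70/31) ≈ 0.2091; Cmin,ss = (1267/105)·f/(1−f) ≈ 3.190 mg/L.
Regimen B: f = (1/2)^(43/31) ≈ 0.3823; Cmin,ss = (992/105)·f/(1−f) ≈ 5.847 mg/L.
Difference ≈ 3.190 − 5.847 ≈ -2.657 mg/L.

-2.7 mg/L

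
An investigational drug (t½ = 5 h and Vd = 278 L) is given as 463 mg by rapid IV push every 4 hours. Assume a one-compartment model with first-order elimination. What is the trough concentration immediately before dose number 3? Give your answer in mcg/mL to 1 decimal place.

f = (1/2)^(τ/t½) = (1/2)^(4/5) ≈ 0.5743.
C₀ = D/Vd = 463/278 ≈ 1.665 mcg/mL.
Before the 3rd dose, 2 doses have been given. Superposition: Cmin = C₀·(f + f²).
≈ 1.665 × (0.5743 + 0.3298) ≈ 1.665 × 0.9041 ≈ 1.505 mcg/mL.

1.5 mcg/mL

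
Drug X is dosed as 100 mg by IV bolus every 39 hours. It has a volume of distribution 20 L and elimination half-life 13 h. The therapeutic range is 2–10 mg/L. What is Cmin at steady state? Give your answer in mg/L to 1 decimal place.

τ = 39 h = 3 half-lives, so f = (1/2)^3 = 0.125.
Accumulation ratio R = 1/(1 − f) = 1/0.875 = 8/7.
Single-dose peak C₀ = D/Vd = 100/20 = 5 mg/L.
Steady-state peak Cmax,ss = C₀·R = 5 × 8/7 ≈ 5.714 mg/L.
Steady-state trough Cmin,ss = Cmax,ss·f ≈ 5.714 × 0.125 ≈ 0.714 mg/L.
Trough 0.7 mg/L vs MEC 2 mg/L: subtherapeutic.

0.7 mg/L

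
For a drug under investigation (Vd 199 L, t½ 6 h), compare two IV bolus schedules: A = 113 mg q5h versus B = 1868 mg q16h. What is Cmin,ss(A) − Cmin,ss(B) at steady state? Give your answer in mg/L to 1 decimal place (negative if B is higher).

-1.0 mg/L

Regimen A: f = (1/2)^(5/6) ≈ 0.5612; Cmin,ss = (113/199)·f/(1−f) ≈ 0.726 mg/L.
Regimen B: f = (1/2)^(16/6) ≈ 0.1575; Cmin,ss = (1868/199)·f/(1−f) ≈ 1.755 mg/L.
Difference ≈ 0.726 − 1.755 ≈ -1.029 mg/L.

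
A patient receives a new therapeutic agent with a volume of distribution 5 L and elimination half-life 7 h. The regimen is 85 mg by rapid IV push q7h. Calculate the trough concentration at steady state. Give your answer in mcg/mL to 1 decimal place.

17.0 mcg/mL

τ = 7 h = 1 half-life, so f = (1/2)^1 = 0.5.
Accumulation ratio R = 1/(1 − f) = 1/0.5 = 2/1.
Single-dose peak C₀ = D/Vd = 85/5 = 17 mcg/mL.
Steady-state peak Cmax,ss = C₀·R = 17 × 2/1 ≈ 34.000 mcg/mL.
Steady-state trough Cmin,ss = Cmax,ss·f ≈ 34.000 × 0.5 ≈ 17.000 mcg/mL.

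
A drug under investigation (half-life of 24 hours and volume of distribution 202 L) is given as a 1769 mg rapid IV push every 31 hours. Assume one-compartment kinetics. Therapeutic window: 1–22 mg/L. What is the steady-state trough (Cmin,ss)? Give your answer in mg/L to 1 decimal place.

6.0 mg/L

Over one 31-h interval, 31/24 ≈ 1.2917 half-lives elapse, leaving f ≈ 0.4085 of each dose.
Single-dose peak C₀ = D/Vd = 1769/202 ≈ 8.757 mg/L.
Steady-state trough Cmin,ss = C₀·f/(1−f) ≈ 8.757 × 0.4085/0.5915 ≈ 6.048 mg/L.
Trough 6.0 mg/L vs MEC 1 mg/L: adequate.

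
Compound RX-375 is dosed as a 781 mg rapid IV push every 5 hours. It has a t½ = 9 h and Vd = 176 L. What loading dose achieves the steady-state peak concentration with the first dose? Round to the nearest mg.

f = (1/2)^(5/9) ≈ 0.680395; accumulation ratio R = 1/(1−f) ≈ 3.12886.
Loading dose to hit Cmax,ss on first dose: D_load = D_maint·R ≈ 781 × 3.12886 ≈ 2443.64 mg.

2444 mg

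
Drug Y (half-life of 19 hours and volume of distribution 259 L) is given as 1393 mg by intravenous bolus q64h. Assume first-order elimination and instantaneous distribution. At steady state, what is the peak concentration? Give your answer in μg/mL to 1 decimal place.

6.0 μg/mL

k = ln2/t½ = ln2/19 ≈ 0.036481 h⁻¹; fraction remaining f = e^(−kτ) = e^(−0.036481×64) ≈ 0.0968.
Accumulation ratio R = 1/(1 − f) ≈ 1/0.9032 ≈ 1.1072.
Single-dose peak C₀ = D/Vd = 1393/259 ≈ 5.378 μg/mL.
Cmax,ss = C₀/(1 − f) ≈ 5.378/0.9032 ≈ 5.954 μg/mL.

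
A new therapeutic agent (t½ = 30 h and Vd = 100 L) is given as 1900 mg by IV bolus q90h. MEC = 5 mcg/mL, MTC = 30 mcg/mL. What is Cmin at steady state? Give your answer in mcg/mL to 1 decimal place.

The dosing interval is 3 half-lives, so f = 2^(−3) = 0.125.
Accumulation ratio R = 1/(1 − f) = 1/0.875 = 8/7.
Single-dose peak C₀ = D/Vd = 1900/100 = 19 mcg/mL.
Steady-state peak Cmax,ss = C₀·R = 19 × 8/7 ≈ 21.714 mcg/mL.
Steady-state trough Cmin,ss = Cmax,ss·f ≈ 21.714 × 0.125 ≈ 2.714 mcg/mL.
Trough 2.7 mcg/mL vs MEC 5 mcg/mL: subtherapeutic.

2.7 mcg/mL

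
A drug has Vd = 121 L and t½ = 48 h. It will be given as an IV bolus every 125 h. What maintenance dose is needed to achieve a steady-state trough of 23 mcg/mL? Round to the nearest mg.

τ/t½ = 125/48 ≈ 2.6042, so f = (1/2)^(125/48) ≈ 0.164463.
Cmin,ss = (D/Vd)·f/(1−f), so D = Cmin,ss·Vd·(1−f)/f.
D = 23 × 121 × (1−f)/f ≈ 23 × 121 × 5.08039 ≈ 14138.73 mg.

14139 mg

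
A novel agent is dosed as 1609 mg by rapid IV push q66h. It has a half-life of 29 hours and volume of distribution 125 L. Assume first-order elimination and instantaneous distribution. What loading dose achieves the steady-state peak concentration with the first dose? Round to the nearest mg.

f = (1/2)^(66/29) ≈ 0.206489; accumulation ratio R = 1/(1−f) ≈ 1.26022.
Loading dose to hit Cmax,ss on first dose: D_load = D_maint·R ≈ 1609 × 1.26022 ≈ 2027.69 mg.

2028 mg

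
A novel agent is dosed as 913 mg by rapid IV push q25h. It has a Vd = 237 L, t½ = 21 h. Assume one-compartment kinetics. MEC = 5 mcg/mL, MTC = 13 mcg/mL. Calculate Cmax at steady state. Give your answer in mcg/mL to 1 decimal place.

τ/t½ = 25/21 ≈ 1.1905, so fraction remaining f = (1/2)^(25/21) ≈ 0.4382.
At steady state, accumulation factor R = 1/(1 − e^(−kτ)) ≈ 1.7800.
Single-dose peak C₀ = D/Vd = 913/237 ≈ 3.852 mcg/mL.
Steady-state peak Cmax,ss = C₀·R ≈ 3.852 × 1.7800 ≈ 6.857 mcg/mL.
Peak 6.9 mcg/mL vs MTC 13 mcg/mL: below toxic threshold.

6.9 mcg/mL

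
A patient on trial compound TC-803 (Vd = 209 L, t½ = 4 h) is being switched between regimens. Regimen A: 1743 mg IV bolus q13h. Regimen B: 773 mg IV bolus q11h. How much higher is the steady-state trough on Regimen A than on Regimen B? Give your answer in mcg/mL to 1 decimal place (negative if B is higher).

0.3 mcg/mL

Regimen A: f = (1/2)^(13/4) ≈ 0.1051; Cmin,ss = (1743/209)·f/(1−f) ≈ 0.979 mcg/mL.
Regimen B: f = (1/2)^(11/4) ≈ 0.1487; Cmin,ss = (773/209)·f/(1−f) ≈ 0.646 mcg/mL.
Difference ≈ 0.979 − 0.646 ≈ 0.333 mcg/mL.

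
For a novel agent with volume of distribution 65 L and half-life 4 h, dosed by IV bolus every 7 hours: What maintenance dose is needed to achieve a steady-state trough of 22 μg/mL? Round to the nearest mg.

3380 mg

τ/t½ = 7/4 ≈ 1.75, so f = (1/2)^(7/4) ≈ 0.297302.
Cmin,ss = (D/Vd)·f/(1−f), so D = Cmin,ss·Vd·(1−f)/f.
D = 22 × 65 × (1−f)/f ≈ 22 × 65 × 2.36358 ≈ 3379.92 mg.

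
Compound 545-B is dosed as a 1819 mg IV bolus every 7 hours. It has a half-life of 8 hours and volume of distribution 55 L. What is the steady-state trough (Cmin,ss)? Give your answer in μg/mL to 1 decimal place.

39.7 μg/mL

Over one 7-h interval, 7/8 ≈ 0.875 half-lives elapse, leaving f ≈ 0.5453 of each dose.
Accumulation ratio R = 1/(1 − f) ≈ 1/0.4547 ≈ 2.1993.
Single-dose peak C₀ = D/Vd = 1819/55 ≈ 33.073 μg/mL.
Cmax,ss = C₀/(1 − f) ≈ 33.073/0.4547 ≈ 72.736 μg/mL.
Steady-state trough Cmin,ss = Cmax,ss·f ≈ 72.736 × 0.5453 ≈ 39.663 μg/mL.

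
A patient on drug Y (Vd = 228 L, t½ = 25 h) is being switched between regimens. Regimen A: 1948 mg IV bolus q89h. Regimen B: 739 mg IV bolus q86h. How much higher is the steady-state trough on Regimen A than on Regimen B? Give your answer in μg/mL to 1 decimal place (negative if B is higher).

Regimen A: f = (1/2)^(89/25) ≈ 0.0848; Cmin,ss = (1948/228)·f/(1−f) ≈ 0.792 μg/mL.
Regimen B: f = (1/2)^(86/25) ≈ 0.0921; Cmin,ss = (739/228)·f/(1−f) ≈ 0.329 μg/mL.
Difference ≈ 0.792 − 0.329 ≈ 0.463 μg/mL.

0.5 μg/mL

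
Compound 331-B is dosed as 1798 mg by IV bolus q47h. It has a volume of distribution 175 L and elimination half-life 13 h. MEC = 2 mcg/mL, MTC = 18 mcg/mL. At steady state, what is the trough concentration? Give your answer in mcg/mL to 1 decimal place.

0.9 mcg/mL

τ/t½ = 47/13 ≈ 3.6154, so fraction remaining f = (1/2)^(47/13) ≈ 0.0816.
At steady state, accumulation factor R = 1/(1 − e^(−kτ)) ≈ 1.0889.
Each bolus raises the concentration by D/Vd = 1798/175 ≈ 10.274 mcg/mL.
Steady-state peak Cmax,ss = C₀·R ≈ 10.274 × 1.0889 ≈ 11.187 mcg/mL.
One interval later, Cmin,ss = Cmax,ss·e^(−kτ) ≈ 11.187 × 0.0816 ≈ 0.913 mcg/mL.
Trough 0.9 mcg/mL vs MEC 2 mcg/mL: subtherapeutic.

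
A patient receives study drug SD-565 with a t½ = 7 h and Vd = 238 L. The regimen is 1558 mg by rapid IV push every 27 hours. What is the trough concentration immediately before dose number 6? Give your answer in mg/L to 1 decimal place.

0.5 mg/L

f = (1/2)^(τ/t½) = (1/2)^(27/7) ≈ 0.0690.
C₀ = D/Vd = 1558/238 ≈ 6.546 mg/L.
Before the 6th dose, 5 doses have been given. Superposition: Cmin = C₀·(f + f² + … + f^5).
≈ 6.546 × (0.0690 + 0.0048 + 0.0003 + 0.0000 + 0.0000) ≈ 6.546 × 0.0741 ≈ 0.485 mg/L.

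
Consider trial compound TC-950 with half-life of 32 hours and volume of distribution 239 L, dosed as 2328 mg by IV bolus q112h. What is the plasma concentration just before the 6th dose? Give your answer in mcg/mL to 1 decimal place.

0.9 mcg/mL

f = (1/2)^(τ/t½) = (1/2)^(112/32) ≈ 0.0884.
C₀ = D/Vd = 2328/239 ≈ 9.741 mcg/mL.
Before the 6th dose, 5 doses have been given. Superposition: Cmin = C₀·(f + f² + … + f^5).
≈ 9.741 × (0.0884 + 0.0078 + 0.0007 + 0.0001 + 0.0000) ≈ 9.741 × 0.0970 ≈ 0.945 mcg/mL.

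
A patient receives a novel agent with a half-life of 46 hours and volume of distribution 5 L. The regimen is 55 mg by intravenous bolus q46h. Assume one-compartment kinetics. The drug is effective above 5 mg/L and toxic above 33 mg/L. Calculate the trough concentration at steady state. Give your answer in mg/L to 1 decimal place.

τ = 46 h = 1 half-life, so f = (1/2)^1 = 0.5.
At steady state, R = 1/(1 − 0.5) = 2/1.
Single-dose peak C₀ = D/Vd = 55/5 = 11 mg/L.
Steady-state peak Cmax,ss = C₀·R = 11 × 2/1 ≈ 22.000 mg/L.
Steady-state trough Cmin,ss = Cmax,ss·f ≈ 22.000 × 0.5 ≈ 11.000 mg/L.
Trough 11.0 mg/L vs MEC 5 mg/L: adequate.

11.0 mg/L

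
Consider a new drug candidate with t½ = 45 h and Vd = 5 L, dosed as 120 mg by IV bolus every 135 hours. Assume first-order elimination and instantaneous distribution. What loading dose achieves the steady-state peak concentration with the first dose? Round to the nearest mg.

f = (1/2)^(135/45) ≈ 0.125000; accumulation ratio R = 1/(1−f) ≈ 1.14286.
Loading dose to hit Cmax,ss on first dose: D_load = D_maint·R ≈ 120 × 1.14286 ≈ 137.14 mg.

137 mg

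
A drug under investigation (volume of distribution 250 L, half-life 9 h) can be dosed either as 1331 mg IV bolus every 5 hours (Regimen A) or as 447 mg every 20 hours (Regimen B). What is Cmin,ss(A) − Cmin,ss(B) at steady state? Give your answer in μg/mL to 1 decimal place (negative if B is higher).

10.8 μg/mL

Regimen A: f = (1/2)^(5/9) ≈ 0.6804; Cmin,ss = (1331/250)·f/(1−f) ≈ 11.334 μg/mL.
Regimen B: f = (1/2)^(20/9) ≈ 0.2143; Cmin,ss = (447/250)·f/(1−f) ≈ 0.488 μg/mL.
Difference ≈ 11.334 − 0.488 ≈ 10.846 μg/mL.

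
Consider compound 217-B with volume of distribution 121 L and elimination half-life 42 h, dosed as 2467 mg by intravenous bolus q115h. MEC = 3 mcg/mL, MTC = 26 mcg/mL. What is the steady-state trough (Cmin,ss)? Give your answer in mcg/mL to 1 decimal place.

k = ln2/t½ = ln2/42 ≈ 0.016504 h⁻¹; fraction remaining f = e^(−kτ) = e^(−0.016504×115) ≈ 0.1499.
Each bolus raises the concentration by D/Vd = 2467/121 ≈ 20.388 mcg/mL.
Steady-state trough Cmin,ss = C₀·f/(1−f) ≈ 20.388 × 0.1499/0.8501 ≈ 3.595 mcg/mL.
Trough 3.6 mcg/mL vs MEC 3 mcg/mL: adequate.

3.6 mcg/mL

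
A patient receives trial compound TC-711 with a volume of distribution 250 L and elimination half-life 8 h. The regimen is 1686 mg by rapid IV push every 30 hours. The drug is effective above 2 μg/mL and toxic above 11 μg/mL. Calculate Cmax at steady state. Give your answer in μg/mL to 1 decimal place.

k = ln2/t½ = ln2/8 ≈ 0.086643 h⁻¹; fraction remaining f = e^(−kτ) = e^(−0.086643×30) ≈ 0.0743.
Accumulation ratio R = 1/(1 − f) ≈ 1/0.9257 ≈ 1.0803.
Each bolus raises the concentration by D/Vd = 1686/250 ≈ 6.744 μg/mL.
Cmax,ss = C₀/(1 − f) ≈ 6.744/0.9257 ≈ 7.285 μg/mL.
Peak 7.3 μg/mL vs MTC 11 μg/mL: below toxic threshold.

7.3 μg/mL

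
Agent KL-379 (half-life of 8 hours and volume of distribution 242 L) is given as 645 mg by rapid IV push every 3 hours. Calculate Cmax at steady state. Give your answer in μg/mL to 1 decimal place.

11.6 μg/mL

k = ln2/t½ = ln2/8 ≈ 0.086643 h⁻¹; fraction remaining f = e^(−kτ) = e^(−0.086643×3) ≈ 0.7711.
Accumulation ratio R = 1/(1 − f) ≈ 1/0.2289 ≈ 4.3687.
Single-dose peak C₀ = D/Vd = 645/242 ≈ 2.665 μg/mL.
Cmax,ss = C₀/(1 − f) ≈ 2.665/0.2289 ≈ 11.643 μg/mL.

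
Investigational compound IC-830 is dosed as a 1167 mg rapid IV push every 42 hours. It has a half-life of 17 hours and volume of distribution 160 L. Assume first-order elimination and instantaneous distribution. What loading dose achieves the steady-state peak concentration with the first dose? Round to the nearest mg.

f = (1/2)^(42/17) ≈ 0.180418; accumulation ratio R = 1/(1−f) ≈ 1.22013.
Loading dose to hit Cmax,ss on first dose: D_load = D_maint·R ≈ 1167 × 1.22013 ≈ 1423.89 mg.

1424 mg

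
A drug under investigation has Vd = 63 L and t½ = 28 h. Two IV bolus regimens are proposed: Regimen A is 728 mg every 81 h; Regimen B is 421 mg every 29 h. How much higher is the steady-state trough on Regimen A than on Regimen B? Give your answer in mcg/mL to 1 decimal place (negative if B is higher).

-4.6 mcg/mL

Regimen A: f = (1/2)^(81/28) ≈ 0.1346; Cmin,ss = (728/63)·f/(1−f) ≈ 1.797 mcg/mL.
Regimen B: f = (1/2)^(29/28) ≈ 0.4878; Cmin,ss = (421/63)·f/(1−f) ≈ 6.364 mcg/mL.
Difference ≈ 1.797 − 6.364 ≈ -4.567 mcg/mL.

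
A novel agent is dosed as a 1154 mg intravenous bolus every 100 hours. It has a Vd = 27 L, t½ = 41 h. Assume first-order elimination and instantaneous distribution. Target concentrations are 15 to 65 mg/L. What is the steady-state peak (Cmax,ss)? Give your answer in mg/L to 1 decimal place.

k = ln2/t½ = ln2/41 ≈ 0.016906 h⁻¹; fraction remaining f = e^(−kτ) = e^(−0.016906×100) ≈ 0.1844.
Accumulation ratio R = 1/(1 − f) ≈ 1/0.8156 ≈ 1.2261.
Single-dose peak C₀ = D/Vd = 1154/27 ≈ 42.741 mg/L.
Steady-state peak Cmax,ss = C₀·R ≈ 42.741 × 1.2261 ≈ 52.405 mg/L.
Peak 52.4 mg/L vs MTC 65 mg/L: below toxic threshold.

52.4 mg/L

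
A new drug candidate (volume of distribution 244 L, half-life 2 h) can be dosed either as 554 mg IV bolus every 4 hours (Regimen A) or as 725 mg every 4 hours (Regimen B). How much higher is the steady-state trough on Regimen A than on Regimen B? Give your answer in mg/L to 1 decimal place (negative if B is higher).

-0.2 mg/L

Regimen A: f = (1/2)^(4/2) ≈ 0.2500; Cmin,ss = (554/244)·f/(1−f) ≈ 0.757 mg/L.
Regimen B: f = (1/2)^(4/2) ≈ 0.2500; Cmin,ss = (725/244)·f/(1−f) ≈ 0.990 mg/L.
Difference ≈ 0.757 − 0.990 ≈ -0.233 mg/L.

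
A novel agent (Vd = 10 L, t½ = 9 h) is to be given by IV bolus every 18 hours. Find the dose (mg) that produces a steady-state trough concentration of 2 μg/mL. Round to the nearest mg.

τ/t½ = 18/9 ≈ 2, so f = (1/2)^(18/9) ≈ 0.250000.
Cmin,ss = (D/Vd)·f/(1−f), so D = Cmin,ss·Vd·(1−f)/f.
D = 2 × 10 × (1−f)/f ≈ 2 × 10 × 3.00000 ≈ 60.00 mg.

60 mg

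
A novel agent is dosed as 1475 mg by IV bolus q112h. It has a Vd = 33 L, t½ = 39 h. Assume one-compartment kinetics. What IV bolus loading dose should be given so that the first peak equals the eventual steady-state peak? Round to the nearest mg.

f = (1/2)^(112/39) ≈ 0.136617; accumulation ratio R = 1/(1−f) ≈ 1.15823.
Loading dose to hit Cmax,ss on first dose: D_load = D_maint·R ≈ 1475 × 1.15823 ≈ 1708.39 mg.

1708 mg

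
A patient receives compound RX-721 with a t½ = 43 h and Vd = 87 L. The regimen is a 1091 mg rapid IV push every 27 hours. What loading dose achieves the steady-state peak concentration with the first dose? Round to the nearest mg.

f = (1/2)^(27/43) ≈ 0.647115; accumulation ratio R = 1/(1−f) ≈ 2.83378.
Loading dose to hit Cmax,ss on first dose: D_load = D_maint·R ≈ 1091 × 2.83378 ≈ 3091.65 mg.

3092 mg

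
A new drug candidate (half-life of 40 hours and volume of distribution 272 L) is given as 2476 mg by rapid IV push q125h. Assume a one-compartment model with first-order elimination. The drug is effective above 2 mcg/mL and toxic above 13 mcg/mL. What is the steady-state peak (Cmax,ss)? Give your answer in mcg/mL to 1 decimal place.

τ/t½ = 125/40 ≈ 3.125, so fraction remaining f = (1/2)^(125/40) ≈ 0.1146.
Accumulation ratio R = 1/(1 − f) ≈ 1/0.8854 ≈ 1.1294.
Each bolus raises the concentration by D/Vd = 2476/272 ≈ 9.103 mcg/mL.
Steady-state peak Cmax,ss = C₀·R ≈ 9.103 × 1.1294 ≈ 10.281 mcg/mL.
Peak 10.3 mcg/mL vs MTC 13 mcg/mL: below toxic threshold.

10.3 mcg/mL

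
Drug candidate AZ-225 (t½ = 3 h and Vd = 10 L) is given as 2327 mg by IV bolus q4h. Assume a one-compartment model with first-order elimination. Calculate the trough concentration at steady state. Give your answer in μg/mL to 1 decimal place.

k = ln2/t½ = ln2/3 ≈ 0.231049 h⁻¹; fraction remaining f = e^(−kτ) = e^(−0.231049×4) ≈ 0.3969.
Accumulation ratio R = 1/(1 − f) ≈ 1/0.6031 ≈ 1.6581.
Each bolus raises the concentration by D/Vd = 2327/10 ≈ 232.700 μg/mL.
Cmax,ss = C₀/(1 − f) ≈ 232.700/0.6031 ≈ 385.840 μg/mL.
One interval later, Cmin,ss = Cmax,ss·e^(−kτ) ≈ 385.840 × 0.3969 ≈ 153.140 μg/mL.

153.1 μg/mL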